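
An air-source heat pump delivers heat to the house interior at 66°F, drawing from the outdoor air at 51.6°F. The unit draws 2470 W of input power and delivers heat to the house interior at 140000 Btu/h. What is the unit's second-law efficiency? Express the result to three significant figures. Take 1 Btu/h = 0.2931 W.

Converting, Q̇_H = 140000 Btu/h = 41030 W, so COP_actual = Q̇_H/Ẇ = 41030/2470 = 16.61.
In absolute terms T_C = 284.04 K and T_H = 292.04 K, so ΔT = 8.000 K.
COP_Carnot = T_H/ΔT = 292.04/8.000 = 36.50.
η_II = COP_actual/COP_Carnot = 16.61/36.50 = 0.4551.

0.455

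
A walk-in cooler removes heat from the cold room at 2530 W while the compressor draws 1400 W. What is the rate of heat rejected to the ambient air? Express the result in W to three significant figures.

For a cyclic device the first law requires Q̇_H = Q̇_C + Ẇ.
Q̇_H = Q̇_C + Ẇ = 3930 W.

3930 W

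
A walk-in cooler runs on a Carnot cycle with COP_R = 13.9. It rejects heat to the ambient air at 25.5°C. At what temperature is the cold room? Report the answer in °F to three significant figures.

For a Carnot refrigerator COP_R = T_C/(T_H − T_C), so T_C = COP·T_H/(1 + COP).
With T_H = 298.65 K, T_C = 13.9 × 298.65/14.90 = 278.61 K.
Converting, 278.61 K = 41.82°F.

41.8 °F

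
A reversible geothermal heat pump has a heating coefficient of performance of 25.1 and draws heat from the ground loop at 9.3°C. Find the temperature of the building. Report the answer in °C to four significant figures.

COP_HP = T_H/(T_H − T_C) rearranges to T_H = COP·T_C/(COP − 1).
With T_C = 282.45 K, T_H = 25.1 × 282.45/24.10 = 294.17 K.
Converting, 294.17 K = 21.02°C.

21.02 °C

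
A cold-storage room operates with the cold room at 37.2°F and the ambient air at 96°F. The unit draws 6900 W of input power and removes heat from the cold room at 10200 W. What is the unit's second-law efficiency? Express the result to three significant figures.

COP_actual = Q̇_C/Ẇ = 10200/6900 = 1.478.
In absolute terms T_C = 276.04 K and T_H = 308.71 K, so ΔT = 32.67 K.
COP_Carnot = T_C/ΔT = 276.04/32.67 = 8.450.
η_II = COP_actual/COP_Carnot = 1.478/8.450 = 0.1749.

0.175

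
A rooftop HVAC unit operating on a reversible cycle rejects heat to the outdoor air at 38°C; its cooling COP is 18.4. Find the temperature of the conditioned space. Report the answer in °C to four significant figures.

21.96 °C

For a Carnot refrigerator COP_R = T_C/(T_H − T_C), so T_C = COP·T_H/(1 + COP).
With T_H = 311.15 K, T_C = 18.4 × 311.15/19.40 = 295.11 K.
Converting, 295.11 K = 21.96°C.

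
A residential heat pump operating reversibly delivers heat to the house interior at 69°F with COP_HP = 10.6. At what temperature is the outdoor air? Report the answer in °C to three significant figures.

-7.15 °C

COP_HP = T_H/(T_H − T_C) gives T_H − T_C = T_H/COP.
With T_H = 293.71 K, T_C = 293.71 × (1 − 1/10.6) = 266.00 K.
Converting, 266.00 K = -7.15°C.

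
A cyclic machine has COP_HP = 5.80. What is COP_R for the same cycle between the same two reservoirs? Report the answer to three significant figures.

Since Q_H = Q_C + W for any cycle, COP_R = Q_C/W = Q_H/W − 1.
COP_R = 5.80 − 1 = 4.80.

4.80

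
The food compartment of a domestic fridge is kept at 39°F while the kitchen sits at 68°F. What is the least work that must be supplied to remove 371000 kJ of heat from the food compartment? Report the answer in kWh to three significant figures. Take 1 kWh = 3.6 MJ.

In absolute terms T_C = 277.04 K and T_H = 293.15 K, so ΔT = 16.11 K.
The reversible limit is COP_R = T_C/ΔT = 17.20, so W_min = Q_C/COP = Q_C·ΔT/T_C.
W_min = 371000 × 16.11/277.04 = 21580 kJ = 5.993 kWh.

5.99 kWh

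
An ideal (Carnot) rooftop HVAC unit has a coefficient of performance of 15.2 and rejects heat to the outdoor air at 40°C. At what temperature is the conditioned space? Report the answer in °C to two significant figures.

21 °C

For a Carnot refrigerator COP_R = T_C/(T_H − T_C), so T_C = COP·T_H/(1 + COP).
With T_H = 313.15 K, T_C = 15.2 × 313.15/16.20 = 293.82 K.
Converting, 293.82 K = 20.67°C.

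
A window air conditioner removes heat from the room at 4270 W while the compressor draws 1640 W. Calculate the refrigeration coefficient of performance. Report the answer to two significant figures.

2.6

The first law gives Q̇_H = Q̇_C + Ẇ, so the three rates are Q̇_C = 4270, Q̇_H = 5910, Ẇ = 1640 W.
COP_R = Q̇_C/Ẇ = 4270/1640 = 2.604.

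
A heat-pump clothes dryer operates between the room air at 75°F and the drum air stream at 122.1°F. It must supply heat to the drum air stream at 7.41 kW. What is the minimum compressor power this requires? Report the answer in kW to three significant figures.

In absolute terms T_C = 297.04 K and T_H = 323.21 K, so ΔT = 26.17 K.
COP_Carnot = T_H/ΔT = 323.21/26.17 = 12.35.
Ẇ_min = Q̇/COP_Carnot = 7.410/12.35 = 0.5999 kW.

0.600 kW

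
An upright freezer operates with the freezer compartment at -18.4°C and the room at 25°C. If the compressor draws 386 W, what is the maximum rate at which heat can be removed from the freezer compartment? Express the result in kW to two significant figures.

In absolute terms T_C = 254.75 K and T_H = 298.15 K, so ΔT = 43.40 K.
COP_Carnot = T_C/ΔT = 254.75/43.40 = 5.870.
Q̇_max = COP_Carnot × Ẇ = 5.870 × 386.0 W = 2266 W = 2.266 kW.

2.3 kW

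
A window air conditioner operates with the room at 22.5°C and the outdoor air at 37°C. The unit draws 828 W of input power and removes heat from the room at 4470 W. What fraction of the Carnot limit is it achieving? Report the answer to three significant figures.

0.265

COP_actual = Q̇_C/Ẇ = 4470/828.0 = 5.399.
In absolute terms T_C = 295.65 K and T_H = 310.15 K, so ΔT = 14.50 K.
COP_Carnot = T_C/ΔT = 295.65/14.50 = 20.39.
η_II = COP_actual/COP_Carnot = 5.399/20.39 = 0.2648.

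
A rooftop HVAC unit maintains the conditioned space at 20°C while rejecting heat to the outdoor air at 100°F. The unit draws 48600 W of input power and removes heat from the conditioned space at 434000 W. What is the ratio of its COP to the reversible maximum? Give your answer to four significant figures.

COP_actual = Q̇_C/Ẇ = 434000/48600 = 8.930.
In absolute terms T_C = 293.15 K and T_H = 310.93 K, so ΔT = 17.78 K.
COP_Carnot = T_C/ΔT = 293.15/17.78 = 16.49.
η_II = COP_actual/COP_Carnot = 8.930/16.49 = 0.5416.

0.5416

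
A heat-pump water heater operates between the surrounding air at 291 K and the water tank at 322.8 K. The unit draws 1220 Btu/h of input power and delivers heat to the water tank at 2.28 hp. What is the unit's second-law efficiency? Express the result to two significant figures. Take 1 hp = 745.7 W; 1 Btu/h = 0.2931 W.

0.47

Converting, Q̇_H = 2.280 hp = 5801 Btu/h, so COP_actual = Q̇_H/Ẇ = 5801/1220 = 4.755.
The reservoir spacing is ΔT = 322.8 − 291 = 31.80 K.
COP_Carnot = T_H/ΔT = 322.80/31.80 = 10.15.
η_II = COP_actual/COP_Carnot = 4.755/10.15 = 0.4684.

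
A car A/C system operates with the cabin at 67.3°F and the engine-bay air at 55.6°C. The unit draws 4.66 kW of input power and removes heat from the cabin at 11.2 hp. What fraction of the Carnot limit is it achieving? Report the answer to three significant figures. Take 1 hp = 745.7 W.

0.220

Converting, Q̇_C = 11.20 hp = 8.352 kW, so COP_actual = Q̇_C/Ẇ = 8.352/4.660 = 1.792.
In absolute terms T_C = 292.76 K and T_H = 328.75 K, so ΔT = 35.99 K.
COP_Carnot = T_C/ΔT = 292.76/35.99 = 8.135.
η_II = COP_actual/COP_Carnot = 1.792/8.135 = 0.2203.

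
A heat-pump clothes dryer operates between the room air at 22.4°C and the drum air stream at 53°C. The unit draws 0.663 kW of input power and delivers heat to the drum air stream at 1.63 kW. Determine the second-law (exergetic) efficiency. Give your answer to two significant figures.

0.23

COP_actual = Q̇_H/Ẇ = 1.630/0.6630 = 2.459.
In absolute terms T_C = 295.55 K and T_H = 326.15 K, so ΔT = 30.60 K.
COP_Carnot = T_H/ΔT = 326.15/30.60 = 10.66.
η_II = COP_actual/COP_Carnot = 2.459/10.66 = 0.2307.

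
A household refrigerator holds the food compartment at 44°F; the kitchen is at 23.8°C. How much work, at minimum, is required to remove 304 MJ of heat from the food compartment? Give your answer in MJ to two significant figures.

19 MJ

In absolute terms T_C = 279.82 K and T_H = 296.95 K, so ΔT = 17.13 K.
The reversible limit is COP_R = T_C/ΔT = 16.33, so W_min = Q_C/COP = Q_C·ΔT/T_C.
W_min = 304.0 × 17.13/279.82 = 18.61 MJ.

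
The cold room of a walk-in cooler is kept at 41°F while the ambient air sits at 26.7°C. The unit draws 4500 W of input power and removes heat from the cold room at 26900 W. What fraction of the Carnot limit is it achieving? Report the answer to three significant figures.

COP_actual = Q̇_C/Ẇ = 26900/4500 = 5.978.
In absolute terms T_C = 278.15 K and T_H = 299.85 K, so ΔT = 21.70 K.
COP_Carnot = T_C/ΔT = 278.15/21.70 = 12.82.
η_II = COP_actual/COP_Carnot = 5.978/12.82 = 0.4664.

0.466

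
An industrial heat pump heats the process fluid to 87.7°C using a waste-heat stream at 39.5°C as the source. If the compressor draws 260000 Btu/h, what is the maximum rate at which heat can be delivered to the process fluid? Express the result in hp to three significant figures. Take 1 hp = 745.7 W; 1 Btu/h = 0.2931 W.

In absolute terms T_C = 312.65 K and T_H = 360.85 K, so ΔT = 48.20 K.
COP_Carnot = T_H/ΔT = 360.85/48.20 = 7.487.
Q̇_max = COP_Carnot × Ẇ = 7.487 × 260000 Btu/h = 1946000 Btu/h = 765.1 hp.

765 hp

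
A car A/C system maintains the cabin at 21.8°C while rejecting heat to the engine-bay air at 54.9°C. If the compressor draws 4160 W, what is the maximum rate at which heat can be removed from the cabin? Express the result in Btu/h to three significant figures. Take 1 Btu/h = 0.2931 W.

In absolute terms T_C = 294.95 K and T_H = 328.05 K, so ΔT = 33.10 K.
COP_Carnot = T_C/ΔT = 294.95/33.10 = 8.911.
Q̇_max = COP_Carnot × Ẇ = 8.911 × 4160 W = 37070 W = 126500 Btu/h.

126000 Btu/h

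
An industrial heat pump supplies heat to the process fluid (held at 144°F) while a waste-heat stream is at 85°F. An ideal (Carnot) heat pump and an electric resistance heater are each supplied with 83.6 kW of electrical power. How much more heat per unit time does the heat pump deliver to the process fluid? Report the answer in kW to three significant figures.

772 kW

In absolute terms T_C = 302.59 K and T_H = 335.37 K, so ΔT = 32.78 K.
COP_Carnot = T_H/ΔT = 335.37/32.78 = 10.23.
The heat pump delivers Q̇_H = COP × Ẇ = 855.4 kW; the resistance heater delivers Ẇ = 83.60 kW.
Extra = (COP − 1)·Ẇ = 771.8 kW.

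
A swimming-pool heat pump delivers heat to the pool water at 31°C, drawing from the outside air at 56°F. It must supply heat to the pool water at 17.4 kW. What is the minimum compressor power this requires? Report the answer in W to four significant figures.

1011 W

In absolute terms T_C = 286.48 K and T_H = 304.15 K, so ΔT = 17.67 K.
COP_Carnot = T_H/ΔT = 304.15/17.67 = 17.22.
Ẇ_min = Q̇/COP_Carnot = 17.40/17.22 = 1.011 kW = 1011 W.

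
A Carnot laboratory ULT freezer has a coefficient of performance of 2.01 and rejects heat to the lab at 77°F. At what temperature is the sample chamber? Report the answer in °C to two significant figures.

For a Carnot refrigerator COP_R = T_C/(T_H − T_C), so T_C = COP·T_H/(1 + COP).
With T_H = 298.15 K, T_C = 2.01 × 298.15/3.010 = 199.10 K.
Converting, 199.10 K = -74.05°C.

-74 °C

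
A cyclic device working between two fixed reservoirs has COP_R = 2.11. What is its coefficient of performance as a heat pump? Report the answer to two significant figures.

3.1

The first law on one cycle gives Q_H = Q_C + W, so Q_H/W = Q_C/W + 1.
COP_HP = COP_R + 1 = 2.11 + 1 = 3.11.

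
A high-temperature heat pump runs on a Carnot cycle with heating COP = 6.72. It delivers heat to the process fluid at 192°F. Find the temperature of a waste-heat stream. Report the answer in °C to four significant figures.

35.01 °C

COP_HP = T_H/(T_H − T_C) gives T_H − T_C = T_H/COP.
With T_H = 362.04 K, T_C = 362.04 × (1 − 1/6.72) = 308.16 K.
Converting, 308.16 K = 35.01°C.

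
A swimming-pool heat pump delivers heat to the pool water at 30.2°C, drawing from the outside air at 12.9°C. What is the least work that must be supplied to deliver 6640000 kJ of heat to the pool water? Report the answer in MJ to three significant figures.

379 MJ

In absolute terms T_C = 286.05 K and T_H = 303.35 K, so ΔT = 17.30 K.
The reversible limit is COP_HP = T_H/ΔT = 17.53, so W_min = Q_H/COP = Q_H·ΔT/T_H.
W_min = 6640000 × 17.30/303.35 = 378700 kJ = 378.7 MJ.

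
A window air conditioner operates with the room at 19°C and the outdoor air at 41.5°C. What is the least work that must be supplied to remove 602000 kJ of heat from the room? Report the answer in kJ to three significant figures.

46400 kJ

In absolute terms T_C = 292.15 K and T_H = 314.65 K, so ΔT = 22.50 K.
The reversible limit is COP_R = T_C/ΔT = 12.98, so W_min = Q_C/COP = Q_C·ΔT/T_C.
W_min = 602000 × 22.50/292.15 = 46360 kJ.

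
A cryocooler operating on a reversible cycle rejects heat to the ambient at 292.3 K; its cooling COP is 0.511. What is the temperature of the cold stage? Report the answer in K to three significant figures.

For a Carnot refrigerator COP_R = T_C/(T_H − T_C), so T_C = COP·T_H/(1 + COP).
With T_H = 292.30 K, T_C = 0.511 × 292.30/1.511 = 98.85 K.

98.9 K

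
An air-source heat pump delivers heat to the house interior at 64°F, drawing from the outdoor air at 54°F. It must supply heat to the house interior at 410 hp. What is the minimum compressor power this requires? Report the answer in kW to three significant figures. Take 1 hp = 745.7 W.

In absolute terms T_C = 285.37 K and T_H = 290.93 K, so ΔT = 5.556 K.
COP_Carnot = T_H/ΔT = 290.93/5.556 = 52.37.
Ẇ_min = Q̇/COP_Carnot = 410.0/52.37 = 7.829 hp = 5.838 kW.

5.84 kW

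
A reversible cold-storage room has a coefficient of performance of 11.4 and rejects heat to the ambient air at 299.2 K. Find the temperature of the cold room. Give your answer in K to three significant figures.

275 K

For a Carnot refrigerator COP_R = T_C/(T_H − T_C), so T_C = COP·T_H/(1 + COP).
With T_H = 299.20 K, T_C = 11.4 × 299.20/12.40 = 275.07 K.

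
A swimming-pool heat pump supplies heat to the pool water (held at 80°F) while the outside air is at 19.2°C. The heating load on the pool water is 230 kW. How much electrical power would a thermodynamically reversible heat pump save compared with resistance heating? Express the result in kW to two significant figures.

In absolute terms T_C = 292.35 K and T_H = 299.82 K, so ΔT = 7.467 K.
COP_Carnot = T_H/ΔT = 299.82/7.467 = 40.15.
Resistance heating needs Ẇ_res = Q̇_H = 230.0 kW; the reversible heat pump needs only Ẇ_hp = Q̇_H/COP = 5.728 kW.
Saving = 230.0 − 5.728 = 224.3 kW.

220 kW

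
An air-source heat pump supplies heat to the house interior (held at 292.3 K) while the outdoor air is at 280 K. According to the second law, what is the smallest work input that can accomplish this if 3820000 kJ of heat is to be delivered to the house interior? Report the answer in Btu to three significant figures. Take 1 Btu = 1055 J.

152000 Btu

The reservoir spacing is ΔT = 292.3 − 280 = 12.30 K.
The reversible limit is COP_HP = T_H/ΔT = 23.76, so W_min = Q_H/COP = Q_H·ΔT/T_H.
W_min = 3820000 × 12.30/292.30 = 160700 kJ = 152400 Btu.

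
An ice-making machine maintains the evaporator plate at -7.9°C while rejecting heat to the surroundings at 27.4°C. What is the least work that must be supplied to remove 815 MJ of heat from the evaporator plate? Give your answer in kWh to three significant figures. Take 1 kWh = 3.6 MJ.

30.1 kWh

In absolute terms T_C = 265.25 K and T_H = 300.55 K, so ΔT = 35.30 K.
The reversible limit is COP_R = T_C/ΔT = 7.514, so W_min = Q_C/COP = Q_C·ΔT/T_C.
W_min = 815.0 × 35.30/265.25 = 108.5 MJ = 30.13 kWh.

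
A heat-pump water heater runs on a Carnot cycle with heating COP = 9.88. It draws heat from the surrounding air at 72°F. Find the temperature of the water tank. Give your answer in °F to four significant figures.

COP_HP = T_H/(T_H − T_C) rearranges to T_H = COP·T_C/(COP − 1).
With T_C = 295.37 K, T_H = 9.88 × 295.37/8.880 = 328.63 K.
Converting, 328.63 K = 131.87°F.

131.9 °F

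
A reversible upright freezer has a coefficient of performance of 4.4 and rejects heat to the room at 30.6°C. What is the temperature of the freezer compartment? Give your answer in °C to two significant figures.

-26 °C

For a Carnot refrigerator COP_R = T_C/(T_H − T_C), so T_C = COP·T_H/(1 + COP).
With T_H = 303.75 K, T_C = 4.4 × 303.75/5.400 = 247.50 K.
Converting, 247.50 K = -25.65°C.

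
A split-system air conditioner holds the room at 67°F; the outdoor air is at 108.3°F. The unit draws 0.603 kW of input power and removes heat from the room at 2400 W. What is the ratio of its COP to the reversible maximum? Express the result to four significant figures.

Converting, Q̇_C = 2400 W = 2.400 kW, so COP_actual = Q̇_C/Ẇ = 2.400/0.6030 = 3.980.
In absolute terms T_C = 292.59 K and T_H = 315.54 K, so ΔT = 22.94 K.
COP_Carnot = T_C/ΔT = 292.59/22.94 = 12.75.
η_II = COP_actual/COP_Carnot = 3.980/12.75 = 0.3121.

0.3121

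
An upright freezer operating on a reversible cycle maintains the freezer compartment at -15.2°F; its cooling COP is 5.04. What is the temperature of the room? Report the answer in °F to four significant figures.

72.99 °F

COP_R = T_C/(T_H − T_C) gives T_H − T_C = T_C/COP.
With T_C = 246.93 K, T_H = 246.93 × (1 + 1/5.04) = 295.92 K.
Converting, 295.92 K = 72.99°F.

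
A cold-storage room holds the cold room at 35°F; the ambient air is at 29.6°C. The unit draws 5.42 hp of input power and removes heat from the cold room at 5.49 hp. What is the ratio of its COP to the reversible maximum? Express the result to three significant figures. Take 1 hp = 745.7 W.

0.103

COP_actual = Q̇_C/Ẇ = 5.490/5.420 = 1.013.
In absolute terms T_C = 274.82 K and T_H = 302.75 K, so ΔT = 27.93 K.
COP_Carnot = T_C/ΔT = 274.82/27.93 = 9.838.
η_II = COP_actual/COP_Carnot = 1.013/9.838 = 0.1030.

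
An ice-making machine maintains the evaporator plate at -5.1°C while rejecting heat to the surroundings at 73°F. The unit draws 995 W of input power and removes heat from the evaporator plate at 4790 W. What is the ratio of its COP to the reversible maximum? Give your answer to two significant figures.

0.50

COP_actual = Q̇_C/Ẇ = 4790/995.0 = 4.814.
In absolute terms T_C = 268.05 K and T_H = 295.93 K, so ΔT = 27.88 K.
COP_Carnot = T_C/ΔT = 268.05/27.88 = 9.615.
η_II = COP_actual/COP_Carnot = 4.814/9.615 = 0.5007.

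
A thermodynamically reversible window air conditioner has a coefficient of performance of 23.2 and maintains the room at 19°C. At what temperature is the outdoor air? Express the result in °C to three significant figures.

COP_R = T_C/(T_H − T_C) gives T_H − T_C = T_C/COP.
With T_C = 292.15 K, T_H = 292.15 × (1 + 1/23.2) = 304.74 K.
Converting, 304.74 K = 31.59°C.

31.6 °C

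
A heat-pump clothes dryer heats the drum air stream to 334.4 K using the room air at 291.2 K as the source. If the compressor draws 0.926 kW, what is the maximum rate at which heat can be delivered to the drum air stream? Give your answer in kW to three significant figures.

The reservoir spacing is ΔT = 334.4 − 291.2 = 43.20 K.
COP_Carnot = T_H/ΔT = 334.40/43.20 = 7.741.
Q̇_max = COP_Carnot × Ẇ = 7.741 × 0.9260 kW = 7.168 kW.

7.17 kW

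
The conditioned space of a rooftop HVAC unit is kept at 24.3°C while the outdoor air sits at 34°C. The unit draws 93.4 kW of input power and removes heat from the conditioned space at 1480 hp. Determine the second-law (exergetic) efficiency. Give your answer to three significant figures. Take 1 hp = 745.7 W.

Converting, Q̇_C = 1480 hp = 1104 kW, so COP_actual = Q̇_C/Ẇ = 1104/93.40 = 11.82.
In absolute terms T_C = 297.45 K and T_H = 307.15 K, so ΔT = 9.700 K.
COP_Carnot = T_C/ΔT = 297.45/9.700 = 30.66.
η_II = COP_actual/COP_Carnot = 11.82/30.66 = 0.3853.

0.385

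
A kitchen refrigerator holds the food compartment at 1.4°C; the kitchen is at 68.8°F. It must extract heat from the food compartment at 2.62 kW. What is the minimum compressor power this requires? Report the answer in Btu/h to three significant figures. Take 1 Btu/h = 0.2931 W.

In absolute terms T_C = 274.55 K and T_H = 293.59 K, so ΔT = 19.04 K.
COP_Carnot = T_C/ΔT = 274.55/19.04 = 14.42.
Ẇ_min = Q̇/COP_Carnot = 2.620/14.42 = 0.1817 kW = 620.1 Btu/h.

620 Btu/h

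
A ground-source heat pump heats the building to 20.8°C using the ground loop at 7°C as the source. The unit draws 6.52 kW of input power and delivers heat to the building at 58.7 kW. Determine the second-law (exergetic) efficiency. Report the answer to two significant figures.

0.42

COP_actual = Q̇_H/Ẇ = 58.70/6.520 = 9.003.
In absolute terms T_C = 280.15 K and T_H = 293.95 K, so ΔT = 13.80 K.
COP_Carnot = T_H/ΔT = 293.95/13.80 = 21.30.
η_II = COP_actual/COP_Carnot = 9.003/21.30 = 0.4227.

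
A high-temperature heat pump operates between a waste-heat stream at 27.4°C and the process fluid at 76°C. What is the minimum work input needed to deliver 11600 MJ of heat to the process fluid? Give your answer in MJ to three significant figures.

In absolute terms T_C = 300.55 K and T_H = 349.15 K, so ΔT = 48.60 K.
The reversible limit is COP_HP = T_H/ΔT = 7.184, so W_min = Q_H/COP = Q_H·ΔT/T_H.
W_min = 11600 × 48.60/349.15 = 1615 MJ.

1610 MJ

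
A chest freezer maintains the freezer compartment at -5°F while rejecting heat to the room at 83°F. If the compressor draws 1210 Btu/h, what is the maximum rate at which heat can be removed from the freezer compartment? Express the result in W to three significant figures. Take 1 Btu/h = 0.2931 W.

In absolute terms T_C = 252.59 K and T_H = 301.48 K, so ΔT = 48.89 K.
COP_Carnot = T_C/ΔT = 252.59/48.89 = 5.167.
Q̇_max = COP_Carnot × Ẇ = 5.167 × 1210 Btu/h = 6252 Btu/h = 1832 W.

1830 W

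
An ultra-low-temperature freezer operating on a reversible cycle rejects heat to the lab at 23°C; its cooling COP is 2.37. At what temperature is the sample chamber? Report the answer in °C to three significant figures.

For a Carnot refrigerator COP_R = T_C/(T_H − T_C), so T_C = COP·T_H/(1 + COP).
With T_H = 296.15 K, T_C = 2.37 × 296.15/3.370 = 208.27 K.
Converting, 208.27 K = -64.88°C.

-64.9 °C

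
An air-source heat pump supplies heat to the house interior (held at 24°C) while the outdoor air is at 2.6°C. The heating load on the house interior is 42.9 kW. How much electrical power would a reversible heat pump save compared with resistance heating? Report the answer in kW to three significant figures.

39.8 kW

In absolute terms T_C = 275.75 K and T_H = 297.15 K, so ΔT = 21.40 K.
COP_Carnot = T_H/ΔT = 297.15/21.40 = 13.89.
Resistance heating needs Ẇ_res = Q̇_H = 42.90 kW; the reversible heat pump needs only Ẇ_hp = Q̇_H/COP = 3.090 kW.
Saving = 42.90 − 3.090 = 39.81 kW.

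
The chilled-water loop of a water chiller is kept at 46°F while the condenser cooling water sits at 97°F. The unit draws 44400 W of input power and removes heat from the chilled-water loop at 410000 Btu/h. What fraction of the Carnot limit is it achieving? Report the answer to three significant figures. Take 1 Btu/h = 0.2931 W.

0.273

Converting, Q̇_C = 410000 Btu/h = 120200 W, so COP_actual = Q̇_C/Ẇ = 120200/44400 = 2.707.
In absolute terms T_C = 280.93 K and T_H = 309.26 K, so ΔT = 28.33 K.
COP_Carnot = T_C/ΔT = 280.93/28.33 = 9.915.
η_II = COP_actual/COP_Carnot = 2.707/9.915 = 0.2730.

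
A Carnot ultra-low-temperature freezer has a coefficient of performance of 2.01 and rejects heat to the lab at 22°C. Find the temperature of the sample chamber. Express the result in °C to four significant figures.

For a Carnot refrigerator COP_R = T_C/(T_H − T_C), so T_C = COP·T_H/(1 + COP).
With T_H = 295.15 K, T_C = 2.01 × 295.15/3.010 = 197.09 K.
Converting, 197.09 K = -76.06°C.

-76.06 °C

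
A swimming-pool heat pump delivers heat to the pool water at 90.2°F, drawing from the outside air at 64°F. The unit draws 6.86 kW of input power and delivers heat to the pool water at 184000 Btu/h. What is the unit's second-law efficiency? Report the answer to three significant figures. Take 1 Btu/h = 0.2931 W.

0.375

Converting, Q̇_H = 184000 Btu/h = 53.93 kW, so COP_actual = Q̇_H/Ẇ = 53.93/6.860 = 7.862.
In absolute terms T_C = 290.93 K and T_H = 305.48 K, so ΔT = 14.56 K.
COP_Carnot = T_H/ΔT = 305.48/14.56 = 20.99.
η_II = COP_actual/COP_Carnot = 7.862/20.99 = 0.3746.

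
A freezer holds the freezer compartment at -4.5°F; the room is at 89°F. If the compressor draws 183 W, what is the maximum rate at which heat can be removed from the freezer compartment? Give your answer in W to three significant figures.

In absolute terms T_C = 252.87 K and T_H = 304.82 K, so ΔT = 51.94 K.
COP_Carnot = T_C/ΔT = 252.87/51.94 = 4.868.
Q̇_max = COP_Carnot × Ẇ = 4.868 × 183.0 W = 890.9 W.

891 W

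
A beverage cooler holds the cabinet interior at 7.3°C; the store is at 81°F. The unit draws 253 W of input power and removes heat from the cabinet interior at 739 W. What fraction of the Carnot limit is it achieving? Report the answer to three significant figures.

COP_actual = Q̇_C/Ẇ = 739.0/253.0 = 2.921.
In absolute terms T_C = 280.45 K and T_H = 300.37 K, so ΔT = 19.92 K.
COP_Carnot = T_C/ΔT = 280.45/19.92 = 14.08.
η_II = COP_actual/COP_Carnot = 2.921/14.08 = 0.2075.

0.207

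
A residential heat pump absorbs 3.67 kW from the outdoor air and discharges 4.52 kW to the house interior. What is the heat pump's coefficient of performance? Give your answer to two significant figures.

The first law gives Q̇_H = Q̇_C + Ẇ, so the three rates are Q̇_C = 3.670, Q̇_H = 4.520, Ẇ = 0.8500 kW.
COP_HP = Q̇_H/Ẇ = 4.520/0.8500 = 5.318.

5.3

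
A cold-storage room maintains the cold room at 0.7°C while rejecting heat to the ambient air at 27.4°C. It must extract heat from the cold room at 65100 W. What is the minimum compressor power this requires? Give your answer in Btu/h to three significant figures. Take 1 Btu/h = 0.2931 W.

21700 Btu/h

In absolute terms T_C = 273.85 K and T_H = 300.55 K, so ΔT = 26.70 K.
COP_Carnot = T_C/ΔT = 273.85/26.70 = 10.26.
Ẇ_min = Q̇/COP_Carnot = 65100/10.26 = 6347 W = 21660 Btu/h.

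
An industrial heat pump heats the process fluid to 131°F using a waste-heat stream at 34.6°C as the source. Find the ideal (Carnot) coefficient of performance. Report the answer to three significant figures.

In absolute terms T_C = 307.75 K and T_H = 328.15 K, so ΔT = 20.40 K.
For a reversible cycle, COP_Carnot = T_H/ΔT = 328.15/20.40 = 16.09.

16.1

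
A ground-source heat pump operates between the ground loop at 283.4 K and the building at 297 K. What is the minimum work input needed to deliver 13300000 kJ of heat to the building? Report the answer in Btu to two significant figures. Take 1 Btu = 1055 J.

580000 Btu

The reservoir spacing is ΔT = 297 − 283.4 = 13.60 K.
The reversible limit is COP_HP = T_H/ΔT = 21.84, so W_min = Q_H/COP = Q_H·ΔT/T_H.
W_min = 13300000 × 13.60/297.00 = 609000 kJ = 577300 Btu.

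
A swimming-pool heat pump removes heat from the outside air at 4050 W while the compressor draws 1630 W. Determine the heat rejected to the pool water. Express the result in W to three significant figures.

5680 W

For a cyclic device the first law requires Q̇_H = Q̇_C + Ẇ.
Q̇_H = Q̇_C + Ẇ = 5680 W.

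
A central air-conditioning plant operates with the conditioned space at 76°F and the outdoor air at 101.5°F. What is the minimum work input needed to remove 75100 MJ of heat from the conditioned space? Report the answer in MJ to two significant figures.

In absolute terms T_C = 297.59 K and T_H = 311.76 K, so ΔT = 14.17 K.
The reversible limit is COP_R = T_C/ΔT = 21.01, so W_min = Q_C/COP = Q_C·ΔT/T_C.
W_min = 75100 × 14.17/297.59 = 3575 MJ.

3600 MJ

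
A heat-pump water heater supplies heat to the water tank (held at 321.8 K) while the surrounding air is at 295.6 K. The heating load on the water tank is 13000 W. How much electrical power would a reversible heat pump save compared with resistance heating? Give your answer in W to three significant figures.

The reservoir spacing is ΔT = 321.8 − 295.6 = 26.20 K.
COP_Carnot = T_H/ΔT = 321.80/26.20 = 12.28.
Resistance heating needs Ẇ_res = Q̇_H = 13000 W; the reversible heat pump needs only Ẇ_hp = Q̇_H/COP = 1058 W.
Saving = 13000 − 1058 = 11940 W.

11900 W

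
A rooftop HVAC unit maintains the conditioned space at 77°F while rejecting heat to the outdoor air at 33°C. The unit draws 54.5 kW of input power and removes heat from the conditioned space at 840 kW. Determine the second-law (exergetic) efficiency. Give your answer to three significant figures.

0.414

COP_actual = Q̇_C/Ẇ = 840.0/54.50 = 15.41.
In absolute terms T_C = 298.15 K and T_H = 306.15 K, so ΔT = 8.000 K.
COP_Carnot = T_C/ΔT = 298.15/8.000 = 37.27.
η_II = COP_actual/COP_Carnot = 15.41/37.27 = 0.4136.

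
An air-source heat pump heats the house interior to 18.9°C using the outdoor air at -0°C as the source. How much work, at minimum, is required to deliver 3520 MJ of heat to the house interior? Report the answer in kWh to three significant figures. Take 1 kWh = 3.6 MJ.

63.3 kWh

In absolute terms T_C = 273.15 K and T_H = 292.05 K, so ΔT = 18.90 K.
The reversible limit is COP_HP = T_H/ΔT = 15.45, so W_min = Q_H/COP = Q_H·ΔT/T_H.
W_min = 3520 × 18.90/292.05 = 227.8 MJ = 63.28 kWh.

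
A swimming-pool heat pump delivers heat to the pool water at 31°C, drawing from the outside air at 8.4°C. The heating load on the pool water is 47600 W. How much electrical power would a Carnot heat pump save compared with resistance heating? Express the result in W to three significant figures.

44100 W

In absolute terms T_C = 281.55 K and T_H = 304.15 K, so ΔT = 22.60 K.
COP_Carnot = T_H/ΔT = 304.15/22.60 = 13.46.
Resistance heating needs Ẇ_res = Q̇_H = 47600 W; the reversible heat pump needs only Ẇ_hp = Q̇_H/COP = 3537 W.
Saving = 47600 − 3537 = 44060 W.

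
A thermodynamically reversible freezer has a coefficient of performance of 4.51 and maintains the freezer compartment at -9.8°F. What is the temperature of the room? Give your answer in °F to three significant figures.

COP_R = T_C/(T_H − T_C) gives T_H − T_C = T_C/COP.
With T_C = 249.93 K, T_H = 249.93 × (1 + 1/4.51) = 305.34 K.
Converting, 305.34 K = 89.95°F.

89.9 °F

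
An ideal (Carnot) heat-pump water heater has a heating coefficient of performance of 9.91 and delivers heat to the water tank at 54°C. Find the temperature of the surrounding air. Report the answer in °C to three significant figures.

21.0 °C

COP_HP = T_H/(T_H − T_C) gives T_H − T_C = T_H/COP.
With T_H = 327.15 K, T_C = 327.15 × (1 − 1/9.91) = 294.14 K.
Converting, 294.14 K = 20.99°C.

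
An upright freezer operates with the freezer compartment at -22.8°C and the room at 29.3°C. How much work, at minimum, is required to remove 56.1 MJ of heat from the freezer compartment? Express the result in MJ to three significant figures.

11.7 MJ

In absolute terms T_C = 250.35 K and T_H = 302.45 K, so ΔT = 52.10 K.
The reversible limit is COP_R = T_C/ΔT = 4.805, so W_min = Q_C/COP = Q_C·ΔT/T_C.
W_min = 56.10 × 52.10/250.35 = 11.67 MJ.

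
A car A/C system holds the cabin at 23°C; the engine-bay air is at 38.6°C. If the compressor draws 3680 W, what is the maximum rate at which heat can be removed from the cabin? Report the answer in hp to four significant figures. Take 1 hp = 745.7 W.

93.69 hp

In absolute terms T_C = 296.15 K and T_H = 311.75 K, so ΔT = 15.60 K.
COP_Carnot = T_C/ΔT = 296.15/15.60 = 18.98.
Q̇_max = COP_Carnot × Ẇ = 18.98 × 3680 W = 69860 W = 93.69 hp.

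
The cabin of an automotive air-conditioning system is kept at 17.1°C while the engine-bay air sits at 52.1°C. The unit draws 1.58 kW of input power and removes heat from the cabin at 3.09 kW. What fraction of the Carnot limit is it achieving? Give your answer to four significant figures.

COP_actual = Q̇_C/Ẇ = 3.090/1.580 = 1.956.
In absolute terms T_C = 290.25 K and T_H = 325.25 K, so ΔT = 35.00 K.
COP_Carnot = T_C/ΔT = 290.25/35.00 = 8.293.
η_II = COP_actual/COP_Carnot = 1.956/8.293 = 0.2358.

0.2358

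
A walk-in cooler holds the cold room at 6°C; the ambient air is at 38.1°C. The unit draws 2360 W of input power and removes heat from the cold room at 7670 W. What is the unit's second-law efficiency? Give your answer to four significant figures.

COP_actual = Q̇_C/Ẇ = 7670/2360 = 3.250.
In absolute terms T_C = 279.15 K and T_H = 311.25 K, so ΔT = 32.10 K.
COP_Carnot = T_C/ΔT = 279.15/32.10 = 8.696.
η_II = COP_actual/COP_Carnot = 3.250/8.696 = 0.3737.

0.3737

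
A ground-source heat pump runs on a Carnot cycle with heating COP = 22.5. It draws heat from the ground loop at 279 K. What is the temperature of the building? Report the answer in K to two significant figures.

290 K

COP_HP = T_H/(T_H − T_C) rearranges to T_H = COP·T_C/(COP − 1).
With T_C = 279.00 K, T_H = 22.5 × 279.00/21.50 = 291.98 K.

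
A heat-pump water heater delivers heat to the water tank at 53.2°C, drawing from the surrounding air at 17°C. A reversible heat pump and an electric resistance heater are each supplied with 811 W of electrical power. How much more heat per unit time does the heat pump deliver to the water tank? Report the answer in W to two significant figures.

6500 W

In absolute terms T_C = 290.15 K and T_H = 326.35 K, so ΔT = 36.20 K.
COP_Carnot = T_H/ΔT = 326.35/36.20 = 9.015.
The heat pump delivers Q̇_H = COP × Ẇ = 7311 W; the resistance heater delivers Ẇ = 811.0 W.
Extra = (COP − 1)·Ẇ = 6500 W.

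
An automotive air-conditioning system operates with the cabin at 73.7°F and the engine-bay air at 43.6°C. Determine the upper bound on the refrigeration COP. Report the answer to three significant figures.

In absolute terms T_C = 296.32 K and T_H = 316.75 K, so ΔT = 20.43 K.
For a reversible cycle, COP_Carnot = T_C/ΔT = 296.32/20.43 = 14.50.

14.5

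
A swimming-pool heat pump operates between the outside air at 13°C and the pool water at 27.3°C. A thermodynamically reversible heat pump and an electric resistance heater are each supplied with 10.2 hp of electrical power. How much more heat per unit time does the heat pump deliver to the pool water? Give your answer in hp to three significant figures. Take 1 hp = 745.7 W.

In absolute terms T_C = 286.15 K and T_H = 300.45 K, so ΔT = 14.30 K.
COP_Carnot = T_H/ΔT = 300.45/14.30 = 21.01.
The heat pump delivers Q̇_H = COP × Ẇ = 214.3 hp; the resistance heater delivers Ẇ = 10.20 hp.
Extra = (COP − 1)·Ẇ = 204.1 hp.

204 hp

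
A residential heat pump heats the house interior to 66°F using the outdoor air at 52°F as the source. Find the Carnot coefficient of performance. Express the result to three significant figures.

In absolute terms T_C = 284.26 K and T_H = 292.04 K, so ΔT = 7.778 K.
For a reversible cycle, COP_Carnot = T_H/ΔT = 292.04/7.778 = 37.55.

37.5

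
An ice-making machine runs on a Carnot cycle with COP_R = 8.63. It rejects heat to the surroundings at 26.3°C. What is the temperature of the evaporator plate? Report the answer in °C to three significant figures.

For a Carnot refrigerator COP_R = T_C/(T_H − T_C), so T_C = COP·T_H/(1 + COP).
With T_H = 299.45 K, T_C = 8.63 × 299.45/9.630 = 268.35 K.
Converting, 268.35 K = -4.80°C.

-4.80 °C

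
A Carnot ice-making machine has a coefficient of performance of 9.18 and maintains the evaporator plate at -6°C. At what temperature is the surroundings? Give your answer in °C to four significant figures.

COP_R = T_C/(T_H − T_C) gives T_H − T_C = T_C/COP.
With T_C = 267.15 K, T_H = 267.15 × (1 + 1/9.18) = 296.25 K.
Converting, 296.25 K = 23.10°C.

23.10 °C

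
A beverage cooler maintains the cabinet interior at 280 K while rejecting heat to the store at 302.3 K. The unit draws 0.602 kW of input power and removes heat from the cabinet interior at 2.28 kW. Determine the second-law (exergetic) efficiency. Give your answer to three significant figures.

COP_actual = Q̇_C/Ẇ = 2.280/0.6020 = 3.787.
The reservoir spacing is ΔT = 302.3 − 280 = 22.30 K.
COP_Carnot = T_C/ΔT = 280.00/22.30 = 12.56.
η_II = COP_actual/COP_Carnot = 3.787/12.56 = 0.3016.

0.302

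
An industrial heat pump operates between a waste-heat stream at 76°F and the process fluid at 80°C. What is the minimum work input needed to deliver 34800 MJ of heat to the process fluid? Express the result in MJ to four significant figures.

5475 MJ

In absolute terms T_C = 297.59 K and T_H = 353.15 K, so ΔT = 55.56 K.
The reversible limit is COP_HP = T_H/ΔT = 6.357, so W_min = Q_H/COP = Q_H·ΔT/T_H.
W_min = 34800 × 55.56/353.15 = 5475 MJ.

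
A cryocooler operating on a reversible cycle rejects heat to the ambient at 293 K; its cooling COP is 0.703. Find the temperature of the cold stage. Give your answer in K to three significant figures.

For a Carnot refrigerator COP_R = T_C/(T_H − T_C), so T_C = COP·T_H/(1 + COP).
With T_H = 293.00 K, T_C = 0.703 × 293.00/1.703 = 120.95 K.

121 K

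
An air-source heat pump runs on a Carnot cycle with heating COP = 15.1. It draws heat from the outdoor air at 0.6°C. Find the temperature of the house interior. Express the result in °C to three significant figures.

COP_HP = T_H/(T_H − T_C) rearranges to T_H = COP·T_C/(COP − 1).
With T_C = 273.75 K, T_H = 15.1 × 273.75/14.10 = 293.16 K.
Converting, 293.16 K = 20.01°C.

20.0 °C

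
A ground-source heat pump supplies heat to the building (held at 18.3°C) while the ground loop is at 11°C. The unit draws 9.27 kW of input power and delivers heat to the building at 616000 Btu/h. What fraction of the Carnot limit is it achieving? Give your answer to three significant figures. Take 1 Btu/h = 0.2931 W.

0.488

Converting, Q̇_H = 616000 Btu/h = 180.5 kW, so COP_actual = Q̇_H/Ẇ = 180.5/9.270 = 19.48.
In absolute terms T_C = 284.15 K and T_H = 291.45 K, so ΔT = 7.300 K.
COP_Carnot = T_H/ΔT = 291.45/7.300 = 39.92.
η_II = COP_actual/COP_Carnot = 19.48/39.92 = 0.4878.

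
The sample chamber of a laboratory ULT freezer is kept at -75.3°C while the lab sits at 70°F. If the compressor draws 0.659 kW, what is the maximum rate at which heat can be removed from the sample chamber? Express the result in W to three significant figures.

1350 W

In absolute terms T_C = 197.85 K and T_H = 294.26 K, so ΔT = 96.41 K.
COP_Carnot = T_C/ΔT = 197.85/96.41 = 2.052.
Q̇_max = COP_Carnot × Ẇ = 2.052 × 0.6590 kW = 1.352 kW = 1352 W.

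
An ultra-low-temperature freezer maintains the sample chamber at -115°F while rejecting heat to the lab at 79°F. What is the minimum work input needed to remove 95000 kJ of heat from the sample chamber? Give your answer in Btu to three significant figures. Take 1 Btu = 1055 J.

In absolute terms T_C = 191.48 K and T_H = 299.26 K, so ΔT = 107.8 K.
The reversible limit is COP_R = T_C/ΔT = 1.777, so W_min = Q_C/COP = Q_C·ΔT/T_C.
W_min = 95000 × 107.8/191.48 = 53470 kJ = 50680 Btu.

50700 Btu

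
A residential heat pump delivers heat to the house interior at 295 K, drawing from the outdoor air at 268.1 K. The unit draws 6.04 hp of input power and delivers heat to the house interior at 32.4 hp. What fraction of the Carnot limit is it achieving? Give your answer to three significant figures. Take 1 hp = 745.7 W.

0.489

COP_actual = Q̇_H/Ẇ = 32.40/6.040 = 5.364.
The reservoir spacing is ΔT = 295 − 268.1 = 26.90 K.
COP_Carnot = T_H/ΔT = 295.00/26.90 = 10.97.
η_II = COP_actual/COP_Carnot = 5.364/10.97 = 0.4891.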